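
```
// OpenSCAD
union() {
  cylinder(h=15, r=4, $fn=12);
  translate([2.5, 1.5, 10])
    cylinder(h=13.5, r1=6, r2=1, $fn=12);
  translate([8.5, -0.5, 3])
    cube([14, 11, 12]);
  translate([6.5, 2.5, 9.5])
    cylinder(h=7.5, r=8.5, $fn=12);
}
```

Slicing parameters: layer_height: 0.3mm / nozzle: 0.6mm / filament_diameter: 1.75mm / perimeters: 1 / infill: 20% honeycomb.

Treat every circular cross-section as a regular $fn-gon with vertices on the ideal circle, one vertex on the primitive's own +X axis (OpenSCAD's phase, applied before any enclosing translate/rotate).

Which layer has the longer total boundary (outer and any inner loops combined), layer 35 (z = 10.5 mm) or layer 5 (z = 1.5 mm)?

Layer 35 (z = 10.5): the cylinder: section is a regular 12-gon, circumradius r=4 (perimeter = 2·12·4.000·sin(180°/12) = 24.85 mm); the cone at (2.5, 1.5) (r1=6→r2=1) has section circumradius 5.815 here — a regular 12-gon (perimeter = 2·12·5.815·sin(180°/12) = 36.12 mm); the cube at (8.5, -0.5) (footprint 14×11) is included at this height (perimeter 50.00 mm); the r=8.5 cylinder at (6.5, 2.5) contributes a regular 12-gon of circumradius 8.5 (perimeter = 2·12·8.500·sin(180°/12) = 52.80 mm); Taking the union: the regions partially overlap (shared area 187.24 mm²), so the edge portions inside another operand are dropped and the merged outline is re-measured after clipping — boundary = 75.24 mm. So its perimeter = 75.24 mm. Layer 5 (z = 1.5): the cylinder: section is a regular 12-gon, circumradius r=4 (perimeter = 2·12·4.000·sin(180°/12) = 24.85 mm); the cone at (2.5, 1.5) does not reach this height (z outside [10, 23.5]); the cube at (8.5, -0.5) is not intersected at this z (z outside [3, 15]); the cylinder at (6.5, 2.5) is not intersected at this z (z outside [9.5, 17]); Merging all regions: only the r=4 cylinder is present, so the union is just that shape — boundary = 24.85 mm. So its perimeter = 24.85 mm. Layer 35 is larger (75.24 vs 24.85 mm).

layer 35 (z = 10.5 mm)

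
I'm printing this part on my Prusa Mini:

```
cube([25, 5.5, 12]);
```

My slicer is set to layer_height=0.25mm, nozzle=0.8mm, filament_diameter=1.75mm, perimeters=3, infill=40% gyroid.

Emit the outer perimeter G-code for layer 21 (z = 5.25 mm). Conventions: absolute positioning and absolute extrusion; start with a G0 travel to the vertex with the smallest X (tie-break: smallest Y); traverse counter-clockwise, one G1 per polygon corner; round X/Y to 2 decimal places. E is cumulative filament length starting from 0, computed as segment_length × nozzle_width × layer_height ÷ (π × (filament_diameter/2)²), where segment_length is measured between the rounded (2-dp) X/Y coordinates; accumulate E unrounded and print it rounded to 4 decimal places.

At z = 5.25 mm: the cube is present — its section is the full 25×5.5 rectangle. The outline is a single polygon with 4 vertices. Extrusion per mm of travel: 0.8 × 0.25 / (π × 0.875²) = 0.083150. Accumulating E over each segment gives final E = 5.0722.

G0 X0.00 Y0.00 Z5.25
G1 X25.00 Y0.00 E2.0788
G1 X25.00 Y5.50 E2.5361
G1 X0.00 Y5.50 E4.6148
G1 X0.00 Y0.00 E5.0722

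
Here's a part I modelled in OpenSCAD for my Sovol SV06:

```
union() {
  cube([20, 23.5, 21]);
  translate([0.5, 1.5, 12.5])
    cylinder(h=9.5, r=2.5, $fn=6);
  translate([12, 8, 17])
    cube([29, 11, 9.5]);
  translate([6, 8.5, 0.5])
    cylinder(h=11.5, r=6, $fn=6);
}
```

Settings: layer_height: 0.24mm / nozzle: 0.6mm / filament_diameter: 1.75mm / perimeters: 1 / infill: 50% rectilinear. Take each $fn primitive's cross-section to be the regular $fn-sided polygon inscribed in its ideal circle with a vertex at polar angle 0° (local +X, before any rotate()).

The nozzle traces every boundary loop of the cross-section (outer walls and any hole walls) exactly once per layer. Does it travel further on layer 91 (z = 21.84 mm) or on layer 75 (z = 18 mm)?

layer 75 (z = 18 mm)

Layer 91 (z = 21.84): the cube is absent (z outside [0, 21]); the r=2.5 cylinder at (0.5, 1.5) contributes a regular 6-gon of circumradius 2.5 (perimeter = 2·6·2.500·sin(180°/6) = 15.00 mm); the cube at (12, 8) (footprint 29×11) is included at this height (perimeter 80.00 mm); the cylinder at (6, 8.5) is absent (z outside [0.5, 12]); Combining (union): the 2 present regions are separate (no shared area or edge), so areas and boundary lengths simply add and each stays a separate island — boundary = 95.00 mm. So its perimeter = 95.00 mm. Layer 75 (z = 18): the cube (footprint 20×23.5) is included at this height (perimeter 87.00 mm); the r=2.5 cylinder at (0.5, 1.5) contributes a regular 6-gon of circumradius 2.5 (perimeter = 2·6·2.500·sin(180°/6) = 15.00 mm); the cube at (12, 8) is present — its section is the full 29×11 rectangle (perimeter 80.00 mm); the cylinder at (6, 8.5) is absent (z outside [0.5, 12]); Merging all regions: the regions partially overlap (shared area 96.99 mm²), so the edge portions inside another operand are dropped and the merged outline is re-measured after clipping — boundary = 132.22 mm. So its perimeter = 132.22 mm. Layer 75 is larger (132.22 vs 95.00 mm).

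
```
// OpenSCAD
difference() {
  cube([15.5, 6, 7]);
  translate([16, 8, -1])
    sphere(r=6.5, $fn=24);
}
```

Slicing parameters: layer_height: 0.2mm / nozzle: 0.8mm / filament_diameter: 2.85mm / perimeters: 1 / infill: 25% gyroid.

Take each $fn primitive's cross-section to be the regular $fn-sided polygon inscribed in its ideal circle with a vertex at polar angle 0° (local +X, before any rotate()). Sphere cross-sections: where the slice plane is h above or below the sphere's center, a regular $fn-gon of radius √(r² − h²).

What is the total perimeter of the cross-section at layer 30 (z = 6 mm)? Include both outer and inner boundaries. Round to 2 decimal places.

At z = 6 mm: the cube (footprint 15.5×6) is included at this height (perimeter 43.00 mm); the sphere at (16, 8) is not intersected at this z (|z−center|=7.000 > r=6.5); After the difference (first − rest): none of the subtracted shapes is present at this height, so the 15.5×6 cube is unchanged — boundary = 43.00 mm. Overall, the cross-section is a single solid region. Total boundary length (outer) = 43.00 mm.

43.00 mm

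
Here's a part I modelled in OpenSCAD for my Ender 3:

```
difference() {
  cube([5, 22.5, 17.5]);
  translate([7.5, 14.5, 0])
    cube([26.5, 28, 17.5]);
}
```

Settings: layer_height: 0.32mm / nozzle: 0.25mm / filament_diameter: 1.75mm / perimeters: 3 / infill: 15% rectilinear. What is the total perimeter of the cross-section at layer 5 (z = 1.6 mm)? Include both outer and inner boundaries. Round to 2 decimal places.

55.00 mm

At z = 1.6 mm: the cube (footprint 5×22.5) is included at this height (perimeter 55.00 mm); the cube at (7.5, 14.5) is present — its section is the full 26.5×28 rectangle (perimeter 109.00 mm); After the difference (first − rest): starting from the 5×22.5 cube, the 26.5×28 cube at (7.5, 14.5) misses the remaining region (no effect) — boundary = 55.00 mm. Overall, the cross-section is a single solid region. Total boundary length (outer) = 55.00 mm.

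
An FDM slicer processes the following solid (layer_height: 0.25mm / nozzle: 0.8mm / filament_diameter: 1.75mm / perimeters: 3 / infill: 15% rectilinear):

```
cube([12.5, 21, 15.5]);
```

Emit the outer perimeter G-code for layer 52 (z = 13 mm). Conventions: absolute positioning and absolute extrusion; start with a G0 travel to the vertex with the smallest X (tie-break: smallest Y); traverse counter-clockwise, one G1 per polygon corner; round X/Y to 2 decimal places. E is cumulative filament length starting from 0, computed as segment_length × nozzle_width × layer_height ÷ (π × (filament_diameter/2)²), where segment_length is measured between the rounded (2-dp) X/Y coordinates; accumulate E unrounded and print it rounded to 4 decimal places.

G0 X0.00 Y0.00 Z13.00
G1 X12.50 Y0.00 E1.0394
G1 X12.50 Y21.00 E2.7855
G1 X0.00 Y21.00 E3.8249
G1 X0.00 Y0.00 E5.5711

At z = 13 mm: the cube (footprint 12.5×21) is included at this height. The outline is a single polygon with 4 vertices. Extrusion per mm of travel: 0.8 × 0.25 / (π × 0.875²) = 0.083150. Accumulating E over each segment gives final E = 5.5711.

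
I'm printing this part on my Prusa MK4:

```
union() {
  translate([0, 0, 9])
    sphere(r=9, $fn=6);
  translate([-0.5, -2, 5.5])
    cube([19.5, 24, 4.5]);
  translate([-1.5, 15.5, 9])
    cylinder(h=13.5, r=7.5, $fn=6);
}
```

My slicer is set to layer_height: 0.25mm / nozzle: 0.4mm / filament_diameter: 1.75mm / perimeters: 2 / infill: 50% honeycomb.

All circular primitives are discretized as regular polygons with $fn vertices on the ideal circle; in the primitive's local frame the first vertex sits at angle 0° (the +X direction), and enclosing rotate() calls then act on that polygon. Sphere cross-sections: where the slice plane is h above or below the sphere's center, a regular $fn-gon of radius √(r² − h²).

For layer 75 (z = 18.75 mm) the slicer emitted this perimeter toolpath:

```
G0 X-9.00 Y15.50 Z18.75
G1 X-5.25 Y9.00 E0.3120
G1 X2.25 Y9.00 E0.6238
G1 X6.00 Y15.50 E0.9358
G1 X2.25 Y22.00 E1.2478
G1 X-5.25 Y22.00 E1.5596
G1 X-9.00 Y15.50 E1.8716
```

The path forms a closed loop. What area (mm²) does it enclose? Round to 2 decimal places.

Apply the shoelace formula to the sequence of (X, Y) vertices; enclosed area = 146.25 mm².

146.25 mm²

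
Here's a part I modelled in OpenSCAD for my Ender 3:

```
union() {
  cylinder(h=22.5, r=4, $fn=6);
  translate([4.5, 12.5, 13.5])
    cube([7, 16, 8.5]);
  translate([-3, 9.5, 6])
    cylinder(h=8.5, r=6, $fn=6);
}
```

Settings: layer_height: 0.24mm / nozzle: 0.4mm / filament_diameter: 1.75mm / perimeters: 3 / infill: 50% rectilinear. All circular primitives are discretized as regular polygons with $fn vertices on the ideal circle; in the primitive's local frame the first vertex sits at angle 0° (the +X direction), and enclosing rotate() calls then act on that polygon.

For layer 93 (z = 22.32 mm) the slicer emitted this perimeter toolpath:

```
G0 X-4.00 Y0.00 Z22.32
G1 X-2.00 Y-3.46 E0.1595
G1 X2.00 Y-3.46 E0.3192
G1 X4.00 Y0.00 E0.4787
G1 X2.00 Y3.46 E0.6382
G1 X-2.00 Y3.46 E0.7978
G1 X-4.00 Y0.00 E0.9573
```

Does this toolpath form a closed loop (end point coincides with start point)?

Start point (G0): (-4.00, 0.00). End point (last G1): the path returns to the start — closed.

yes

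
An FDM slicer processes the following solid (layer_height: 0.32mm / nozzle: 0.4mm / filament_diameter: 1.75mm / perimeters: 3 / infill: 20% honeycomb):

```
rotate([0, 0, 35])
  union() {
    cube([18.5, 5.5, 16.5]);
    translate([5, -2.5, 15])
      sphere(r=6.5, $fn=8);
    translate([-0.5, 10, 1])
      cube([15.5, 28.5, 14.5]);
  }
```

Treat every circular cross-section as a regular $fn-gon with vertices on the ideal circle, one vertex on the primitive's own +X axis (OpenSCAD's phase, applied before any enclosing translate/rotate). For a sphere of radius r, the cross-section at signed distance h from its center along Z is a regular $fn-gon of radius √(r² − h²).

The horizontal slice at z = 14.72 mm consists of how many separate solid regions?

2

At z = 14.72 mm: the cube is present — its section is the full 18.5×5.5 rectangle; the sphere at (5, -2.5): section is a regular 8-gon, circumradius = √(r²−h²) = √(6.5²−0.28²) = 6.494; the cube at (-0.5, 10) (footprint 15.5×28.5) is included at this height; Merging all regions: the regions partially overlap (shared area 29.50 mm²), so overlapping operands fuse into one piece — 2 connected regions; (whole slice rotated 35° about Z — lengths, areas and connectivity unchanged). The result has 2 disconnected regions.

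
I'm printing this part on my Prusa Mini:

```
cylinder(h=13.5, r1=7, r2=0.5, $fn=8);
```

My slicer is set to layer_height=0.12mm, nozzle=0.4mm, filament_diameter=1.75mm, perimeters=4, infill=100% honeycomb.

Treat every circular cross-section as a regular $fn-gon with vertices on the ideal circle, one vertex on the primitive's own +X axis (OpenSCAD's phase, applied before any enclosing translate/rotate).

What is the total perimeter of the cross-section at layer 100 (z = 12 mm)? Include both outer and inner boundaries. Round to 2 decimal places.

7.48 mm

At z = 12 mm: the cone: at t=0.889 of its height the radius interpolates to r₁+(r₂−r₁)t = 1.222, giving a regular 8-gon of that circumradius (perimeter = 2·8·1.222·sin(180°/8) = 7.48 mm). Overall, the cross-section is a single solid region. Total boundary length (outer) = 7.48 mm.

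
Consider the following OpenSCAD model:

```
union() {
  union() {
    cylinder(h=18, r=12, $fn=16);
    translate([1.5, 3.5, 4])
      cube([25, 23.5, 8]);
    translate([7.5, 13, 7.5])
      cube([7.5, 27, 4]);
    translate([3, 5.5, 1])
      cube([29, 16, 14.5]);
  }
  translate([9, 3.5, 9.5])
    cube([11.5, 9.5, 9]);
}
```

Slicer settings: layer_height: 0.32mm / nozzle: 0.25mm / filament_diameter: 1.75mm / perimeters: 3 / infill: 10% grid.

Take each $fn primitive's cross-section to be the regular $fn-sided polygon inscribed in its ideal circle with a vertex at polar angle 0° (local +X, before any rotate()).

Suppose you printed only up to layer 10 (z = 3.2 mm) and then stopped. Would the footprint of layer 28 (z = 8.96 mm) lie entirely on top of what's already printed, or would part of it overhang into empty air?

part overhangs

Compare the two slices. At z = 3.2: the r=12 cylinder gives a regular 16-gon of circumradius 12 (constant along its height) (area = (16/2)·12.000²·sin(360°/16) = 440.85 mm²); the cube at (1.5, 3.5) does not reach this height (z outside [4, 12]); the cube at (7.5, 13) is absent (z outside [7.5, 11.5]); the cube at (3, 5.5) is present — its section is the full 29×16 rectangle (area 464.00 mm²); Merging all regions: the regions partially overlap — summed areas 904.85 mm² minus the doubly-counted overlap 28.81 mm² gives 876.04 mm² — area = 876.04 mm²; the cube at (9, 3.5) does not reach this height (z outside [9.5, 18.5]); Combining (union): only that combined region is present, so the union is just that shape — area = 876.04 mm². At z = 8.96: the r=12 cylinder gives a regular 16-gon of circumradius 12 (constant along its height) (area = (16/2)·12.000²·sin(360°/16) = 440.85 mm²); the cube at (1.5, 3.5) is present — its section is the full 25×23.5 rectangle (area 587.50 mm²); the cube at (7.5, 13) (footprint 7.5×27) is included at this height (area 202.50 mm²); the cube at (3, 5.5) is present — its section is the full 29×16 rectangle (area 464.00 mm²); Taking the union: the regions partially overlap — summed areas 1694.85 mm² minus the doubly-counted overlap 537.90 mm² gives 1156.95 mm² — area = 1156.95 mm²; the cube at (9, 3.5) is not intersected at this z (z outside [9.5, 18.5]); Merging all regions: only the result so far is present, so the union is just that shape — area = 1156.95 mm². Checking containment: at z = 8.96 the cross-section extends beyond the z = 3.2 cross-section by about 280.90 mm².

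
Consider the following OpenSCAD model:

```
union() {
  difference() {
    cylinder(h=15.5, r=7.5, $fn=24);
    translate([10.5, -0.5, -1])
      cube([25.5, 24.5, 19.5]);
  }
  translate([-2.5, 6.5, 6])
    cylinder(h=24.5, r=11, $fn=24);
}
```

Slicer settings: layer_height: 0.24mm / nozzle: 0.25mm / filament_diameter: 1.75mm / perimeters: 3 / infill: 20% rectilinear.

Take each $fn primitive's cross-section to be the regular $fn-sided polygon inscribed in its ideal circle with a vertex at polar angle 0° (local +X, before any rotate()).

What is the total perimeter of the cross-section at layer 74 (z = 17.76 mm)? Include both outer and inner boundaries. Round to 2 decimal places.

68.92 mm

At z = 17.76 mm: the cylinder does not reach this height (z outside [0, 15.5]); the cube at (10.5, -0.5) is present — its section is the full 25.5×24.5 rectangle (perimeter 100.00 mm); Taking the first minus the rest: the first operand is absent here, so nothing remains; the cylinder at (-2.5, 6.5): section is a regular 24-gon, circumradius r=11 (perimeter = 2·24·11.000·sin(180°/24) = 68.92 mm); Merging all regions: only the r=11 cylinder at (-2.5, 6.5) is present, so the union is just that shape — boundary = 68.92 mm. Overall, the cross-section is a single solid region. Total boundary length (outer) = 68.92 mm.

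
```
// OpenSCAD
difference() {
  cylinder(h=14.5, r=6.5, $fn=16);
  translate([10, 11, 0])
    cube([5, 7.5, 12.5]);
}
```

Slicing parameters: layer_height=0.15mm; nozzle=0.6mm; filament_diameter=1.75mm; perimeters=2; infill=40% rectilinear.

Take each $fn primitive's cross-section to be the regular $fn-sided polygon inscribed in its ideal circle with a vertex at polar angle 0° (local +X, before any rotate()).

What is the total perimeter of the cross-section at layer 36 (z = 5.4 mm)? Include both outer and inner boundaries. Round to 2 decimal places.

40.58 mm

At z = 5.4 mm: the r=6.5 cylinder gives a regular 16-gon of circumradius 6.5 (constant along its height) (perimeter = 2·16·6.500·sin(180°/16) = 40.58 mm); the 5×7.5 cube at (10, 11) contributes its full rectangle (perimeter 25.00 mm); Taking the first minus the rest: starting from the r=6.5 cylinder, the 5×7.5 cube at (10, 11) misses the remaining region (no effect) — boundary = 40.58 mm. Overall, the cross-section is a single solid region. Total boundary length (outer) = 40.58 mm.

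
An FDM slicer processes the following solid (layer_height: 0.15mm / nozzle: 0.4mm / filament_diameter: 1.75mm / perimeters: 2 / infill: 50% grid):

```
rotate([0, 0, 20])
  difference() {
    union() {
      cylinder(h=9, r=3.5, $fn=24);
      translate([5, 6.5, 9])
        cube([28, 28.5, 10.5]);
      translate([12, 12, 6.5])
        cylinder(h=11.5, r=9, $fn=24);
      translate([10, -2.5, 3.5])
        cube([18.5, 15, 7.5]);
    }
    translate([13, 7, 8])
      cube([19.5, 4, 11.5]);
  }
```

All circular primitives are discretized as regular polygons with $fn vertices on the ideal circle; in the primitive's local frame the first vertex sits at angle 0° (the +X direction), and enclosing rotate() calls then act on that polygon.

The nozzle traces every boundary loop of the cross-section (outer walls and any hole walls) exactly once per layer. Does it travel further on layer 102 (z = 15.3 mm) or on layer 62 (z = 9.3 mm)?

layer 62 (z = 9.3 mm)

Layer 102 (z = 15.3): the cylinder does not reach this height (z outside [0, 9]); the cube at (5, 6.5) is present — its section is the full 28×28.5 rectangle (perimeter 113.00 mm); the r=9 cylinder at (12, 12) gives a regular 24-gon of circumradius 9 (constant along its height) (perimeter = 2·24·9.000·sin(180°/24) = 56.39 mm); the cube at (10, -2.5) is absent (z outside [3.5, 11]); Taking the union: the regions partially overlap (shared area 202.79 mm²), so the edge portions inside another operand are dropped and the merged outline is re-measured after clipping — boundary = 116.18 mm; the cube at (13, 7) (footprint 19.5×4) is included at this height (perimeter 47.00 mm); After the difference (first − rest): starting from that combined region, the 19.5×4 cube at (13, 7) lies wholly inside it (removes its full 78.00 mm² and its 47.00 mm outline becomes a hole wall) — boundary (outer + 1 inner loop) = 163.18 mm; (rotated 20° about Z; rotation is an isometry so areas/perimeters/island counts are preserved). So its perimeter = 163.18 mm. Layer 62 (z = 9.3): the cylinder is absent (z outside [0, 9]); the 28×28.5 cube at (5, 6.5) contributes its full rectangle (perimeter 113.00 mm); the r=9 cylinder at (12, 12) contributes a regular 24-gon of circumradius 9 (perimeter = 2·24·9.000·sin(180°/24) = 56.39 mm); the cube at (10, -2.5) (footprint 18.5×15) is included at this height (perimeter 67.00 mm); Taking the union: the regions partially overlap (shared area 337.50 mm²), so the edge portions inside another operand are dropped and the merged outline is re-measured after clipping — boundary = 129.81 mm; the 19.5×4 cube at (13, 7) contributes its full rectangle (perimeter 47.00 mm); Taking the first minus the rest: starting from that combined region, the 19.5×4 cube at (13, 7) lies wholly inside it (removes its full 78.00 mm² and its 47.00 mm outline becomes a hole wall) — boundary (outer + 1 inner loop) = 176.81 mm; (rotated 20° about Z; rotation is an isometry so areas/perimeters/island counts are preserved). So its perimeter = 176.81 mm. Layer 62 is larger (176.81 vs 163.18 mm).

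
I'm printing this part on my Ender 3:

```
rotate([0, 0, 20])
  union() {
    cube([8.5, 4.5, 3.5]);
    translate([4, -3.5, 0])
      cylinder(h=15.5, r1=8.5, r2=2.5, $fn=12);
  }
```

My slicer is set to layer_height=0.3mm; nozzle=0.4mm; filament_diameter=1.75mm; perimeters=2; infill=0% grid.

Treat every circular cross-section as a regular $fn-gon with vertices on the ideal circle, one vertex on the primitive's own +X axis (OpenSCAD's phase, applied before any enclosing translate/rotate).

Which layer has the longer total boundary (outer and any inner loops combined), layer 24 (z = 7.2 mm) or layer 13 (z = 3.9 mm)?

Layer 24 (z = 7.2): the cube is not intersected at this z (z outside [0, 3.5]); the cone at (4, -3.5) contributes a regular 12-gon of circumradius 5.713 (interpolated between r1=8.5 and r2=2.5 at t=0.465) (perimeter = 2·12·5.713·sin(180°/12) = 35.49 mm); Combining (union): only the cone at (4, -3.5) is present, so the union is just that shape — boundary = 35.49 mm; (rotated 20° about Z; rotation is an isometry so areas/perimeters/island counts are preserved). So its perimeter = 35.49 mm. Layer 13 (z = 3.9): the cube does not reach this height (z outside [0, 3.5]); the cone at (4, -3.5): at t=0.252 of its height the radius interpolates to r₁+(r₂−r₁)t = 6.990, giving a regular 12-gon of that circumradius (perimeter = 2·12·6.990·sin(180°/12) = 43.42 mm); Taking the union: only the cone at (4, -3.5) is present, so the union is just that shape — boundary = 43.42 mm; (rotated 20° about Z; rotation is an isometry so areas/perimeters/island counts are preserved). So its perimeter = 43.42 mm. Layer 13 is larger (43.42 vs 35.49 mm).

layer 13 (z = 3.9 mm)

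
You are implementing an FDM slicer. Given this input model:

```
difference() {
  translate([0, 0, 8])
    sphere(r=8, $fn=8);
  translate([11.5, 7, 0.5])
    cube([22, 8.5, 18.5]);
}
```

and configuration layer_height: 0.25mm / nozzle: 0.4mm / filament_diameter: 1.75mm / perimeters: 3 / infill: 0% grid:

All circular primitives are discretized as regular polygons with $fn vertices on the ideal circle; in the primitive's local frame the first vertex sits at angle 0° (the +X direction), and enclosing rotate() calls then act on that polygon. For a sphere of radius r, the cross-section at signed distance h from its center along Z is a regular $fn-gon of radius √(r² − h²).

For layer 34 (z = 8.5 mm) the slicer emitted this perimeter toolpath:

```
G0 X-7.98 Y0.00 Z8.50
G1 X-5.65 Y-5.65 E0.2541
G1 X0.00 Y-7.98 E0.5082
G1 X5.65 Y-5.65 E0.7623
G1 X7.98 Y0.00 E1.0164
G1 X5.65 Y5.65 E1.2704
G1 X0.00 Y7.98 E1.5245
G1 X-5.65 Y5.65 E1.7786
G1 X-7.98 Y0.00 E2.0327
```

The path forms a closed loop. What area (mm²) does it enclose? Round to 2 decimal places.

Apply the shoelace formula to the sequence of (X, Y) vertices; enclosed area = 180.35 mm².

180.35 mm²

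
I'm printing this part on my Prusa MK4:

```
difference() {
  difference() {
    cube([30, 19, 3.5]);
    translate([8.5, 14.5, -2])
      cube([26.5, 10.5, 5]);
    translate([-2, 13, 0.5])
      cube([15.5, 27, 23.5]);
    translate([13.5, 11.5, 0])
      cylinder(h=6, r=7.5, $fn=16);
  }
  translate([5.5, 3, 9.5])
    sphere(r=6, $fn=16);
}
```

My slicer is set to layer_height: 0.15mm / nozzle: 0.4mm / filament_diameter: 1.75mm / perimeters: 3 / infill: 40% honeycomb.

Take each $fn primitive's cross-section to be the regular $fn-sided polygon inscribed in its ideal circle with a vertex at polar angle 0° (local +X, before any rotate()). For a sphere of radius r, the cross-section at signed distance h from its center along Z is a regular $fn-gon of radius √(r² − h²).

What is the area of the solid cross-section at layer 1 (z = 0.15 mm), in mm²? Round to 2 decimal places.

At z = 0.15 mm: the cube is present — its section is the full 30×19 rectangle (area 570.00 mm²); the 26.5×10.5 cube at (8.5, 14.5) contributes its full rectangle (area 278.25 mm²); the cube at (-2, 13) is absent (z outside [0.5, 24]); the cylinder at (13.5, 11.5): section is a regular 16-gon, circumradius r=7.5 (area = (16/2)·7.500²·sin(360°/16) = 172.21 mm²); Subtracting the remaining from the first: starting from the 30×19 cube (570.00 mm²), the 26.5×10.5 cube at (8.5, 14.5) partially overlaps it — only the 96.75 mm² overlap (of its 278.25 mm²) is removed, clipping the outline; the r=7.5 cylinder at (13.5, 11.5) partially overlaps it — only the 131.81 mm² overlap (of its 172.21 mm²) is removed, clipping the outline — area = 341.44 mm²; the sphere at (5.5, 3) is not intersected at this z (|z−center|=9.350 > r=6); Subtracting the remaining from the first: none of the subtracted shapes is present at this height, so the result so far is unchanged — area = 341.44 mm². Overall, the cross-section is a single solid region. Net area = 341.44 mm².

341.44 mm²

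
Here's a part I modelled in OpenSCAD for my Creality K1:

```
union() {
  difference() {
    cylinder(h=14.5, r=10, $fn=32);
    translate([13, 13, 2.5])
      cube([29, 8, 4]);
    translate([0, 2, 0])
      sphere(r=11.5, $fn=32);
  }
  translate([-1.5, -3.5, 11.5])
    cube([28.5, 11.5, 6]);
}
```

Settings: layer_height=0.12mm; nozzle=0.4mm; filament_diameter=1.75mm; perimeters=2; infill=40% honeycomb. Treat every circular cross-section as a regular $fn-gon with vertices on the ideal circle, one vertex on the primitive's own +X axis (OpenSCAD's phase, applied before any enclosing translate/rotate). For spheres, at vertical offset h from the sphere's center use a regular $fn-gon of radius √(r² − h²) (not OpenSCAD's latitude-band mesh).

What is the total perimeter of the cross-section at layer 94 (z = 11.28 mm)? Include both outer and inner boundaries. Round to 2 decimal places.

76.77 mm

At z = 11.28 mm: the r=10 cylinder contributes a regular 32-gon of circumradius 10 (perimeter = 2·32·10.000·sin(180°/32) = 62.73 mm); the cube at (13, 13) is absent (z outside [2.5, 6.5]); the r=11.5 sphere at (0, 2) contributes a regular 32-gon of circumradius √(11.5²−11.28²) = 2.239 (perimeter = 2·32·2.239·sin(180°/32) = 14.04 mm); After the difference (first − rest): starting from the r=10 cylinder, the r=11.5 sphere at (0, 2) lies wholly inside it (removes its full 15.64 mm² and its 14.04 mm outline becomes a hole wall) — boundary (outer + 1 inner loop) = 76.77 mm; the cube at (-1.5, -3.5) is absent (z outside [11.5, 17.5]); Merging all regions: only the result so far is present, so the union is just that shape — boundary (outer + 1 inner loop) = 76.77 mm. Overall, the cross-section is one region with 1 hole. Total boundary length (outer + inner) = 76.77 mm.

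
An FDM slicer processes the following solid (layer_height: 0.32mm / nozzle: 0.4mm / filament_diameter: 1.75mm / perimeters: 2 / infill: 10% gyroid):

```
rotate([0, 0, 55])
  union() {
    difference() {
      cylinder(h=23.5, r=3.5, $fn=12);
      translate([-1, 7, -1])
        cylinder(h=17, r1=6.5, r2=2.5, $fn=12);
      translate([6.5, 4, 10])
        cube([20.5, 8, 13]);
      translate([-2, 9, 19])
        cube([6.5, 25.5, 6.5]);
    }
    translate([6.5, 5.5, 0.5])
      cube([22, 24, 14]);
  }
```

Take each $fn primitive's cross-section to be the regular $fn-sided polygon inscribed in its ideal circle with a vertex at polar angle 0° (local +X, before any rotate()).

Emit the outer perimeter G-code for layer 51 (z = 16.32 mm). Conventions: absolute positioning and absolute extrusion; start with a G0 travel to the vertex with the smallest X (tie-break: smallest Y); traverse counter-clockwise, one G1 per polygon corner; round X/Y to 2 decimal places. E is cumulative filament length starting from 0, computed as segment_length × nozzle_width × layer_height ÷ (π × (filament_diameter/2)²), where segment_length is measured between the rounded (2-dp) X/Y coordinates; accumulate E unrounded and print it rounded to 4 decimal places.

At z = 16.32 mm: the r=3.5 cylinder contributes a regular 12-gon of circumradius 3.5; the cone at (-1, 7) is absent (z outside [-1, 16]); the 20.5×8 cube at (6.5, 4) contributes its full rectangle; the cube at (-2, 9) is absent (z outside [19, 25.5]); Subtracting the remaining from the first: starting from the r=3.5 cylinder, the 20.5×8 cube at (6.5, 4) misses the remaining region (no effect) — 1 connected region; the cube at (6.5, 5.5) is absent (z outside [0.5, 14.5]); Combining (union): only that combined region is present, so the union is just that shape — 1 connected region; (whole slice rotated 55° about Z — lengths, areas and connectivity unchanged). The outline is a single polygon with 12 vertices. Extrusion per mm of travel: 0.4 × 0.32 / (π × 0.875²) = 0.053216. Accumulating E over each segment gives final E = 1.1576.

G0 X-3.49 Y0.31 Z16.32
G1 X-3.17 Y-1.48 E0.0968
G1 X-2.01 Y-2.87 E0.1931
G1 X-0.31 Y-3.49 E0.2894
G1 X1.48 Y-3.17 E0.3862
G1 X2.87 Y-2.01 E0.4825
G1 X3.49 Y-0.31 E0.5788
G1 X3.17 Y1.48 E0.6756
G1 X2.01 Y2.87 E0.7719
G1 X0.31 Y3.49 E0.8682
G1 X-1.48 Y3.17 E0.9650
G1 X-2.87 Y2.01 E1.0613
G1 X-3.49 Y0.31 E1.1576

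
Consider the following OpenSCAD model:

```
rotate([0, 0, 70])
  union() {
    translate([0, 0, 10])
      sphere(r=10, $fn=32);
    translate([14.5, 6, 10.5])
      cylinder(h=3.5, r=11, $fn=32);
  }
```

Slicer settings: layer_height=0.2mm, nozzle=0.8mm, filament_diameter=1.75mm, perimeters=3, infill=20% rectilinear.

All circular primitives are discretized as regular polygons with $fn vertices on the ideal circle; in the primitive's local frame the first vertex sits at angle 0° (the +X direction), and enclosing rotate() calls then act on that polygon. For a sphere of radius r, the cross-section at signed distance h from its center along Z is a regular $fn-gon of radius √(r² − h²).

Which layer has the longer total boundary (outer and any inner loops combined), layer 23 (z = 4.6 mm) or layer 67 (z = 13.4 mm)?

Layer 23 (z = 4.6): the r=10 sphere contributes a regular 32-gon of circumradius √(10²−5.4²) = 8.417 (perimeter = 2·32·8.417·sin(180°/32) = 52.80 mm); the cylinder at (14.5, 6) is not intersected at this z (z outside [10.5, 14]); Merging all regions: only the r=10 sphere is present, so the union is just that shape — boundary = 52.80 mm; (rotated 70° about Z; rotation is an isometry so areas/perimeters/island counts are preserved). So its perimeter = 52.80 mm. Layer 67 (z = 13.4): the r=10 sphere slices to a regular 32-gon of circumradius 9.404 (√(r²−h²) with h=3.4 from center) (perimeter = 2·32·9.404·sin(180°/32) = 58.99 mm); the r=11 cylinder at (14.5, 6) gives a regular 32-gon of circumradius 11 (constant along its height) (perimeter = 2·32·11.000·sin(180°/32) = 69.00 mm); Taking the union: the regions partially overlap (shared area 40.93 mm²), so the edge portions inside another operand are dropped and the merged outline is re-measured after clipping — boundary = 99.98 mm; (rotated 70° about Z; rotation is an isometry so areas/perimeters/island counts are preserved). So its perimeter = 99.98 mm. Layer 67 is larger (99.98 vs 52.80 mm).

layer 67 (z = 13.4 mm)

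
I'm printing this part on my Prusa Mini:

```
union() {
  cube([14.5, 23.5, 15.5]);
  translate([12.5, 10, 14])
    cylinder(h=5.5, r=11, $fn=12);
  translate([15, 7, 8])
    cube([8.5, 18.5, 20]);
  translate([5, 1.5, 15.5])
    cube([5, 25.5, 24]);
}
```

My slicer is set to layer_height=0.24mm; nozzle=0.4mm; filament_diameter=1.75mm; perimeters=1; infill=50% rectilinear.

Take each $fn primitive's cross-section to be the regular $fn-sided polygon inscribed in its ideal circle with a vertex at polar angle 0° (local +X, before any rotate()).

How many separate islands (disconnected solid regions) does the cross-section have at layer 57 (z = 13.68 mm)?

2

At z = 13.68 mm: the cube is present — its section is the full 14.5×23.5 rectangle; the cylinder at (12.5, 10) does not reach this height (z outside [14, 19.5]); the cube at (15, 7) (footprint 8.5×18.5) is included at this height; the cube at (5, 1.5) does not reach this height (z outside [15.5, 39.5]); Combining (union): the 2 present regions are separate (no shared area or edge), so areas and boundary lengths simply add and each stays a separate island — 2 connected regions. Overall, the cross-section has 2 separate islands. Island count = 2.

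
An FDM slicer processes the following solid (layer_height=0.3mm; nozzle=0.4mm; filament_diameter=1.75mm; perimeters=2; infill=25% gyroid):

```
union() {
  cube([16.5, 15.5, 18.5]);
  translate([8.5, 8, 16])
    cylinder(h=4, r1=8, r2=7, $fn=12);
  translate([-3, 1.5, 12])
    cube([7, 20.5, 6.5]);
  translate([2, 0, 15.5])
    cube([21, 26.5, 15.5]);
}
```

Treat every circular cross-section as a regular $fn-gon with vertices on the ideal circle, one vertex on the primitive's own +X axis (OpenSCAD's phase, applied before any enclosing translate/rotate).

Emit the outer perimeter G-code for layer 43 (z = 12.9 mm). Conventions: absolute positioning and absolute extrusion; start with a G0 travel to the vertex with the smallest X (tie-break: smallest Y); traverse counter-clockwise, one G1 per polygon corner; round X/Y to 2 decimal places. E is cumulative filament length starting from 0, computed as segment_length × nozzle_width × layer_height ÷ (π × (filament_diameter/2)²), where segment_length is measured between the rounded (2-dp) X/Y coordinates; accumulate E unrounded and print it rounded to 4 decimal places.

At z = 12.9 mm: the 16.5×15.5 cube contributes its full rectangle; the cone at (8.5, 8) is not intersected at this z (z outside [16, 20]); the cube at (-3, 1.5) (footprint 7×20.5) is included at this height; the cube at (2, 0) does not reach this height (z outside [15.5, 31]); Combining (union): the regions partially overlap (shared area 56.00 mm²), so overlapping operands fuse into one piece — 1 connected region. The outline is a single polygon with 8 vertices. Extrusion per mm of travel: 0.4 × 0.3 / (π × 0.875²) = 0.049890. Accumulating E over each segment gives final E = 4.1409.

G0 X-3.00 Y1.50 Z12.90
G1 X0.00 Y1.50 E0.1497
G1 X0.00 Y0.00 E0.2245
G1 X16.50 Y0.00 E1.0477
G1 X16.50 Y15.50 E1.8210
G1 X4.00 Y15.50 E2.4446
G1 X4.00 Y22.00 E2.7689
G1 X-3.00 Y22.00 E3.1181
G1 X-3.00 Y1.50 E4.1409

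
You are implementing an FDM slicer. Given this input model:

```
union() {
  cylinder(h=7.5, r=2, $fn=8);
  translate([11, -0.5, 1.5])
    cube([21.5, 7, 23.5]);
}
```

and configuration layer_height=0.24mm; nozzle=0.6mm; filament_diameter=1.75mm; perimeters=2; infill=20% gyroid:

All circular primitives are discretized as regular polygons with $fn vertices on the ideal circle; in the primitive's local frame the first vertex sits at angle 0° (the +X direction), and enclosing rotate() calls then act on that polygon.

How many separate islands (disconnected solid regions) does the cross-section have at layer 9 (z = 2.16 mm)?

At z = 2.16 mm: the r=2 cylinder contributes a regular 8-gon of circumradius 2; the cube at (11, -0.5) is present — its section is the full 21.5×7 rectangle; Merging all regions: the 2 present regions are separate (no shared area or edge), so areas and boundary lengths simply add and each stays a separate island — 2 connected regions. Overall, the cross-section has 2 separate islands. Island count = 2.

2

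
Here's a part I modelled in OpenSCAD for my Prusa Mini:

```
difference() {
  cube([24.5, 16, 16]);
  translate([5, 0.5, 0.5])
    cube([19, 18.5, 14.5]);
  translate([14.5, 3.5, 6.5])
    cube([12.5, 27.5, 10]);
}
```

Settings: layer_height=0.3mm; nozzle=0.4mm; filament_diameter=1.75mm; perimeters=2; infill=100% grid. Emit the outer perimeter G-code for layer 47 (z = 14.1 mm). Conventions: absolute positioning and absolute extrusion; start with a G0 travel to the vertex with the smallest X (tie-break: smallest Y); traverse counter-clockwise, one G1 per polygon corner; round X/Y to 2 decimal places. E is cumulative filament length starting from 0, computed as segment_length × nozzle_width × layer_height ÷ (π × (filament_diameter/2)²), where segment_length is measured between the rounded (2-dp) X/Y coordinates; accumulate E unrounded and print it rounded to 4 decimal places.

G0 X0.00 Y0.00 Z14.10
G1 X24.50 Y0.00 E1.2223
G1 X24.50 Y3.50 E1.3969
G1 X24.00 Y3.50 E1.4219
G1 X24.00 Y0.50 E1.5715
G1 X5.00 Y0.50 E2.5195
G1 X5.00 Y16.00 E3.2928
G1 X0.00 Y16.00 E3.5422
G1 X0.00 Y0.00 E4.3404

At z = 14.1 mm: the cube (footprint 24.5×16) is included at this height; the cube at (5, 0.5) is present — its section is the full 19×18.5 rectangle; the cube at (14.5, 3.5) is present — its section is the full 12.5×27.5 rectangle; Subtracting the remaining from the first: starting from the 24.5×16 cube, the 19×18.5 cube at (5, 0.5) partially overlaps it — only the 294.50 mm² overlap (of its 351.50 mm²) is removed, clipping the outline; the 12.5×27.5 cube at (14.5, 3.5) partially overlaps it — only the 6.25 mm² overlap (of its 343.75 mm²) is removed, clipping the outline — 1 connected region. The outline is a single polygon with 8 vertices. Extrusion per mm of travel: 0.4 × 0.3 / (π × 0.875²) = 0.049890. Accumulating E over each segment gives final E = 4.3404.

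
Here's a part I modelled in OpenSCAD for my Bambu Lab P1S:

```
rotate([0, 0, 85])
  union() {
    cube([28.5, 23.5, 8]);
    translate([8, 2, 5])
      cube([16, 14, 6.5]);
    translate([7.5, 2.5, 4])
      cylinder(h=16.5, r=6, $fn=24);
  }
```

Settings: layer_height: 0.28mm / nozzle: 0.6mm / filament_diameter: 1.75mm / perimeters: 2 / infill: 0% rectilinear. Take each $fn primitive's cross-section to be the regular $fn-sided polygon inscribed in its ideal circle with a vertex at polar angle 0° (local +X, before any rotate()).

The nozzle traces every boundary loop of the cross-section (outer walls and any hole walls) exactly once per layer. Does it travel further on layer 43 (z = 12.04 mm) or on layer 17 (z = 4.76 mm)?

Layer 43 (z = 12.04): the cube does not reach this height (z outside [0, 8]); the cube at (8, 2) is absent (z outside [5, 11.5]); the r=6 cylinder at (7.5, 2.5) gives a regular 24-gon of circumradius 6 (constant along its height) (perimeter = 2·24·6.000·sin(180°/24) = 37.59 mm); Merging all regions: only the r=6 cylinder at (7.5, 2.5) is present, so the union is just that shape — boundary = 37.59 mm; (whole slice rotated 85° about Z — lengths, areas and connectivity unchanged). So its perimeter = 37.59 mm. Layer 17 (z = 4.76): the cube (footprint 28.5×23.5) is included at this height (perimeter 104.00 mm); the cube at (8, 2) is not intersected at this z (z outside [5, 11.5]); the r=6 cylinder at (7.5, 2.5) contributes a regular 24-gon of circumradius 6 (perimeter = 2·24·6.000·sin(180°/24) = 37.59 mm); Combining (union): the regions partially overlap (shared area 84.83 mm²), so the edge portions inside another operand are dropped and the merged outline is re-measured after clipping — boundary = 106.81 mm; (rotated 85° about Z; rotation is an isometry so areas/perimeters/island counts are preserved). So its perimeter = 106.81 mm. Layer 17 is larger (106.81 vs 37.59 mm).

layer 17 (z = 4.76 mm)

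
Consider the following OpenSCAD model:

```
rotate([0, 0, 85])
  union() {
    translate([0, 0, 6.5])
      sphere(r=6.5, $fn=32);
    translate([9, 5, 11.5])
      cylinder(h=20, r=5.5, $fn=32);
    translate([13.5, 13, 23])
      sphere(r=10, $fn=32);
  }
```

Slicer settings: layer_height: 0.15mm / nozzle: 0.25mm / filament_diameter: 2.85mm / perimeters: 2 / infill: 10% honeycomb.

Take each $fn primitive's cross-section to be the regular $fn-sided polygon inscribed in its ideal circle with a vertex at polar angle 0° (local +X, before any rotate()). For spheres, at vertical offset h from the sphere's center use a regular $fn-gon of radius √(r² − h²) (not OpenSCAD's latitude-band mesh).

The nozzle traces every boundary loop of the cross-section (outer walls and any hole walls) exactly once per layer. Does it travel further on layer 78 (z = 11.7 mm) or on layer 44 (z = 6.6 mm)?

layer 78 (z = 11.7 mm)

Layer 78 (z = 11.7): the sphere: section is a regular 32-gon, circumradius = √(r²−h²) = √(6.5²−5.2²) = 3.900 (perimeter = 2·32·3.900·sin(180°/32) = 24.47 mm); the cylinder at (9, 5): section is a regular 32-gon, circumradius r=5.5 (perimeter = 2·32·5.500·sin(180°/32) = 34.50 mm); the sphere at (13.5, 13) is not intersected at this z (|z−center|=11.300 > r=10); Merging all regions: the 2 present regions are separate (no shared area or edge), so areas and boundary lengths simply add and each stays a separate island — boundary = 58.97 mm; (rotated 85° about Z; rotation is an isometry so areas/perimeters/island counts are preserved). So its perimeter = 58.97 mm. Layer 44 (z = 6.6): the r=6.5 sphere contributes a regular 32-gon of circumradius √(6.5²−0.1²) = 6.499 (perimeter = 2·32·6.499·sin(180°/32) = 40.77 mm); the cylinder at (9, 5) is not intersected at this z (z outside [11.5, 31.5]); the sphere at (13.5, 13) does not reach this height (|z−center|=16.400 > r=10); Combining (union): only the r=6.5 sphere is present, so the union is just that shape — boundary = 40.77 mm; (rotated 85° about Z; rotation is an isometry so areas/perimeters/island counts are preserved). So its perimeter = 40.77 mm. Layer 78 is larger (58.97 vs 40.77 mm).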